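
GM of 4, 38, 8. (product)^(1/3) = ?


Product = 4 × 38 × 8 = 1216
GM = 1216^(1/3) = 10.6736

GM = 10.6736


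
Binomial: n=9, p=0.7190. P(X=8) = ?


C(9,8) = 9
p^8 = 0.071422
(1-p)^1 = 0.281000
P = 9 * 0.071422 * 0.281000 = 0.1806

P(X=8) = 0.1806


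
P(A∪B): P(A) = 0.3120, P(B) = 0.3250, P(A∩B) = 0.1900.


P(A∪B) = 0.3120 + 0.3250 - 0.1900
= 0.6370 - 0.1900
= 0.4470

P(A∪B) = 0.4470


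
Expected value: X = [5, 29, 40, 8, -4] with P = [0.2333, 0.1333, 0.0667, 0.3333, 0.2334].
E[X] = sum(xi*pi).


E[X] = 5*0.2333 + 29*0.1333 + 40*0.0667 + 8*0.3333 - 4*0.2334
= 1.1665 + 3.8657 + 2.6680 + 2.6664 - 0.9336
= 9.4330

E[X] = 9.4330


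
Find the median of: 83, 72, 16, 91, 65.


Sorted: 16, 65, 72, 83, 91
n = 5 (odd)
Middle value = 72

Median = 72


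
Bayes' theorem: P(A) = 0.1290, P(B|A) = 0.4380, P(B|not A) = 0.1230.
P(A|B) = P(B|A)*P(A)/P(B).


P(B) = P(B|A)*P(A) + P(B|A')*P(A')
= 0.4380*0.1290 + 0.1230*0.8710
= 0.056502 + 0.107133 = 0.163635
P(A|B) = 0.056502/0.163635 = 0.3453

P(A|B) = 0.3453


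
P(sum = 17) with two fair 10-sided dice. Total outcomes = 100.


Total outcomes = 10×10 = 100
Favorable (sum = 17): 4
P = 4/100 = 0.0400

P = 0.0400


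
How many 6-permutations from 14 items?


P(14,6) = 14!/8!
= 87178291200/40320
= 2162160

P(14,6) = 2162160


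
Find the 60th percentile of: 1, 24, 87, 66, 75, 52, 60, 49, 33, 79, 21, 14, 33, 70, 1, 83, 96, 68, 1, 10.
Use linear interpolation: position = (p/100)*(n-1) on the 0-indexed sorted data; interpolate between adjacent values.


Sorted: 1, 1, 1, 10, 14, 21, 24, 33, 33, 49, 52, 60, 66, 68, 70, 75, 79, 83, 87, 96
n = 20
Index = 60/100 * 19 = 11.4000
Lower = data[11] = 60, Upper = data[12] = 66
P60 = 60 + 0.4000*(6) = 62.4000

P60 = 62.4000


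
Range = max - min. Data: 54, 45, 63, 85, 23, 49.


Max = 85, Min = 23
Range = 85 - 23 = 62

Range = 62


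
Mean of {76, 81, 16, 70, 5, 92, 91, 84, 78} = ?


Sum = 76 + 81 + 16 + 70 + 5 + 92 + 91 + 84 + 78 = 593
n = 9
Mean = 593/9 = 65.8889

Mean = 65.8889


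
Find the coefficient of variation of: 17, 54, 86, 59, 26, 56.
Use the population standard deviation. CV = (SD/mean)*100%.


Mean = 49.6667
SD = 22.7058
CV = (22.7058/49.6667)*100 = 45.7165%

CV = 45.7165%


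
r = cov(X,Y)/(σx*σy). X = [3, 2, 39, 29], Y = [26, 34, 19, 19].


Mean X = 18.2500, Mean Y = 24.5000
SD X = 16.145820, SD Y = 6.184658
Cov = -87.625000
r = -87.625000/(16.145820*6.184658) = -0.8775

r = -0.8775


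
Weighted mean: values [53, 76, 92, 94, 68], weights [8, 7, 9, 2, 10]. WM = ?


Numerator = 53*8 + 76*7 + 92*9 + 94*2 + 68*10 = 2652
Denominator = 8 + 7 + 9 + 2 + 10 = 36
WM = 2652/36 = 73.6667

WM = 73.6667


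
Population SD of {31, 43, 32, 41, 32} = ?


Mean = 35.8000
Variance = 26.1600
SD = sqrt(26.1600) = 5.1147

SD = 5.1147


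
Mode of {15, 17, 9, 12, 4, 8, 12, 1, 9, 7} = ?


Frequencies: 1:1, 4:1, 7:1, 8:1, 9:2, 12:2, 15:1, 17:1
Max frequency = 2
Mode = 9, 12

Mode = 9, 12


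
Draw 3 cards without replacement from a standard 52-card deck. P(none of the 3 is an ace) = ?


P(no aces) = (48/52) × (47/51) × (46/50)
= 0.7826

P = 0.7826


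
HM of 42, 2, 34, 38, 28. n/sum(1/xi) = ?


Sum of reciprocals = 1/42 + 1/2 + 1/34 + 1/38 + 1/28 = 0.615251
HM = 5/0.615251 = 8.1268

HM = 8.1268


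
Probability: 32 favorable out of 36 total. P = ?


P = 32/36 = 0.8889

P = 0.8889


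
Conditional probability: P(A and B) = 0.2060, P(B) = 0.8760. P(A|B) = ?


P(A|B) = 0.2060/0.8760 = 0.2352

P(A|B) = 0.2352


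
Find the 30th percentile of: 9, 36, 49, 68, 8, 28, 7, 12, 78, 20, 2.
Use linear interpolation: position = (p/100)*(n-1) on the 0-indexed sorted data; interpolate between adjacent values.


Sorted: 2, 7, 8, 9, 12, 20, 28, 36, 49, 68, 78
n = 11
Index = 30/100 * 10 = 3.0000
Lower = data[3] = 9, Upper = data[4] = 12
P30 = 9 + 0*(3) = 9.0000

P30 = 9.0000


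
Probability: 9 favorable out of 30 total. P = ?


P = 9/30 = 0.3000

P = 0.3000


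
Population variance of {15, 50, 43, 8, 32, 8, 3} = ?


Mean = 22.7143
Squared deviations: 59.5102, 744.5102, 411.5102, 216.5102, 86.2245, 216.5102, 388.6531
Sum = 2123.4286
Variance = 2123.4286/7 = 303.3469

Variance = 303.3469


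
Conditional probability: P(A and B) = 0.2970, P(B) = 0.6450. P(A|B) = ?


P(A|B) = 0.2970/0.6450 = 0.4605

P(A|B) = 0.4605


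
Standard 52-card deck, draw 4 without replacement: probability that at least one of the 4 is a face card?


P(at least one) = 1 - P(none)
P(none) = (40/52) × (39/51) × (38/50) × (37/49) = 0.337575
P(at least one) = 1 - 0.337575 = 0.6624

P = 0.6624


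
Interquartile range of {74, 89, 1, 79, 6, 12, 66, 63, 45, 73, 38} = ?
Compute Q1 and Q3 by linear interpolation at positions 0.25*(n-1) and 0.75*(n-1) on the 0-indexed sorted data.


Sorted: 1, 6, 12, 38, 45, 63, 66, 73, 74, 79, 89
Q1 (25th %ile) = 25.0000
Q3 (75th %ile) = 73.5000
IQR = 73.5000 - 25.0000 = 48.5000

IQR = 48.5000


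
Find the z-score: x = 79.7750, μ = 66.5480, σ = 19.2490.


z = (79.7750 - 66.5480)/19.2490
= 13.2270/19.2490
= 0.6872

z = 0.6872


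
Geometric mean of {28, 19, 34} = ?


Product = 28 × 19 × 34 = 18088
GM = 18088^(1/3) = 26.2501

GM = 26.2501


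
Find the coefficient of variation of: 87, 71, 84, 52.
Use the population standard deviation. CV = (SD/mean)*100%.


Mean = 73.5000
SD = 13.7931
CV = (13.7931/73.5000)*100 = 18.7661%

CV = 18.7661%


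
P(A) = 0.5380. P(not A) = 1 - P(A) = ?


P(not A) = 1 - 0.5380 = 0.4620

P(not A) = 0.4620


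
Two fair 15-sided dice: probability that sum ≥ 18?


Total outcomes = 15×15 = 225
Favorable (sum ≥ 18): 91
P = 91/225 = 0.4044

P = 0.4044


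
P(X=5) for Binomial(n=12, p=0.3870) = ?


C(12,5) = 792
p^5 = 0.008681
(1-p)^7 = 0.032525
P = 792 * 0.008681 * 0.032525 = 0.2236

P(X=5) = 0.2236


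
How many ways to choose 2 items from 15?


C(15,2) = 15!/(2! × 13!)
= 1307674368000/(2 × 6227020800)
= 105

C(15,2) = 105


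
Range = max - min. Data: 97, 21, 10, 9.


Max = 97, Min = 9
Range = 97 - 9 = 88

Range = 88


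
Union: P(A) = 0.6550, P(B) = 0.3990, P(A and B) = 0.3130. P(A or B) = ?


P(A∪B) = 0.6550 + 0.3990 - 0.3130
= 1.0540 - 0.3130
= 0.7410

P(A∪B) = 0.7410


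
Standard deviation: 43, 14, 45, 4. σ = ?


Mean = 26.5000
Variance = 319.2500
SD = sqrt(319.2500) = 17.8676

SD = 17.8676


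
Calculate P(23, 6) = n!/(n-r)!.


P(23,6) = 23!/17!
= 25852016738884976640000/355687428096000
= 72681840

P(23,6) = 72681840


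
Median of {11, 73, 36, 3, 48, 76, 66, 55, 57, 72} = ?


Sorted: 3, 11, 36, 48, 55, 57, 66, 72, 73, 76
n = 10 (even)
Middle values: 55 and 57
Median = (55+57)/2 = 56.0000

Median = 56.0000


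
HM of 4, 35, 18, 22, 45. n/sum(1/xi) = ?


Sum of reciprocals = 1/4 + 1/35 + 1/18 + 1/22 + 1/45 = 0.401804
HM = 5/0.401804 = 12.4439

HM = 12.4439


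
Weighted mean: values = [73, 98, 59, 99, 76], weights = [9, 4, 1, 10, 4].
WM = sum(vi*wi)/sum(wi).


Numerator = 73*9 + 98*4 + 59*1 + 99*10 + 76*4 = 2402
Denominator = 9 + 4 + 1 + 10 + 4 = 28
WM = 2402/28 = 85.7857

WM = 85.7857


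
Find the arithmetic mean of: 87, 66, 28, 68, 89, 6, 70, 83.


Sum = 87 + 66 + 28 + 68 + 89 + 6 + 70 + 83 = 497
n = 8
Mean = 497/8 = 62.1250

Mean = 62.1250


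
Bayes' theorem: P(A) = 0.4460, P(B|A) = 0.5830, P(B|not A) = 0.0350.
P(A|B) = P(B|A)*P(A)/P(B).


P(B) = P(B|A)*P(A) + P(B|A')*P(A')
= 0.5830*0.4460 + 0.0350*0.5540
= 0.260018 + 0.019390 = 0.279408
P(A|B) = 0.260018/0.279408 = 0.9306

P(A|B) = 0.9306


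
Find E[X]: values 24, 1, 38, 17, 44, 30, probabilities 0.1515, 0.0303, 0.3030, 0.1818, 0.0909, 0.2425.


E[X] = 24*0.1515 + 1*0.0303 + 38*0.3030 + 17*0.1818 + 44*0.0909 + 30*0.2425
= 3.6360 + 0.0303 + 11.5140 + 3.0906 + 3.9996 + 7.2750
= 29.5455

E[X] = 29.5455


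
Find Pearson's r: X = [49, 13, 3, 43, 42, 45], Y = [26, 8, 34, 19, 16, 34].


Mean X = 32.5000, Mean Y = 22.8333
SD X = 17.698870, SD Y = 9.494150
Cov = 7.750000
r = 7.750000/(17.698870*9.494150) = 0.0461

r = 0.0461


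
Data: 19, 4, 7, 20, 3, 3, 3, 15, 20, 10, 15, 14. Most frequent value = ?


Frequencies: 3:3, 4:1, 7:1, 10:1, 14:1, 15:2, 19:1, 20:2
Max frequency = 3
Mode = 3

Mode = 3


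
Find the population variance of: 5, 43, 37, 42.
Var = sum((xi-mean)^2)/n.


Mean = 31.7500
Squared deviations: 715.5625, 126.5625, 27.5625, 105.0625
Sum = 974.7500
Variance = 974.7500/4 = 243.6875

Variance = 243.6875


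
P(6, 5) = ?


P(6,5) = 6!/1!
= 720/1
= 720

P(6,5) = 720


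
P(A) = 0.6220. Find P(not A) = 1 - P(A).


P(not A) = 1 - 0.6220 = 0.3780

P(not A) = 0.3780


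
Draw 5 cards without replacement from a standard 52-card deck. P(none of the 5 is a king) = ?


P(no kings) = (48/52) × (47/51) × (46/50) × (45/49) × (44/48)
= 0.6588

P = 0.6588


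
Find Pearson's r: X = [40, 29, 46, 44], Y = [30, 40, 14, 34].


Mean X = 39.7500, Mean Y = 29.5000
SD X = 6.571720, SD Y = 9.630680
Cov = -47.625000
r = -47.625000/(6.571720*9.630680) = -0.7525

r = -0.7525


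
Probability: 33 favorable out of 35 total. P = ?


P = 33/35 = 0.9429

P = 0.9429


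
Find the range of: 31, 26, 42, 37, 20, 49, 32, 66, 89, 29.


Max = 89, Min = 20
Range = 89 - 20 = 69

Range = 69


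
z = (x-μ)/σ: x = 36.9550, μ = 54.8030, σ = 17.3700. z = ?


z = (36.9550 - 54.8030)/17.3700
= -17.8480/17.3700
= -1.0275

z = -1.0275


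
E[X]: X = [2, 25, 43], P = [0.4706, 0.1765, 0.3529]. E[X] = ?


E[X] = 2*0.4706 + 25*0.1765 + 43*0.3529
= 0.9412 + 4.4125 + 15.1747
= 20.5284

E[X] = 20.5284


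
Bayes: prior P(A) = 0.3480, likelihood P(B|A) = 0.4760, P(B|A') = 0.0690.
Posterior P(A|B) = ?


P(B) = P(B|A)*P(A) + P(B|A')*P(A')
= 0.4760*0.3480 + 0.0690*0.6520
= 0.165648 + 0.044988 = 0.210636
P(A|B) = 0.165648/0.210636 = 0.7864

P(A|B) = 0.7864


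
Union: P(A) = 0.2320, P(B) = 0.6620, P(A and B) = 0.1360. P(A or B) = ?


P(A∪B) = 0.2320 + 0.6620 - 0.1360
= 0.8940 - 0.1360
= 0.7580

P(A∪B) = 0.7580


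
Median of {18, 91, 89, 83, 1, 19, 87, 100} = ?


Sorted: 1, 18, 19, 83, 87, 89, 91, 100
n = 8 (even)
Middle values: 83 and 87
Median = (83+87)/2 = 85.0000

Median = 85.0000


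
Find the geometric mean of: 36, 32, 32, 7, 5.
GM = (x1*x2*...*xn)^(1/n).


Product = 36 × 32 × 32 × 7 × 5 = 1290240
GM = 1290240^(1/5) = 16.6776

GM = 16.6776


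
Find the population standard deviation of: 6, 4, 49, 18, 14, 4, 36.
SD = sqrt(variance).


Mean = 18.7143
Variance = 261.9184
SD = sqrt(261.9184) = 16.1839

SD = 16.1839


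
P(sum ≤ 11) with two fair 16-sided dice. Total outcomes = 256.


Total outcomes = 16×16 = 256
Favorable (sum ≤ 11): 55
P = 55/256 = 0.2148

P = 0.2148


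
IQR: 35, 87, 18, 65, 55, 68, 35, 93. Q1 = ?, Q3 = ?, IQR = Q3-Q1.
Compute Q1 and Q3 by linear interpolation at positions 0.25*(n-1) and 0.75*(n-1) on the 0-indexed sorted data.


Sorted: 18, 35, 35, 55, 65, 68, 87, 93
Q1 (25th %ile) = 35.0000
Q3 (75th %ile) = 72.7500
IQR = 72.7500 - 35.0000 = 37.7500

IQR = 37.7500


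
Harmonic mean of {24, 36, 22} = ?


Sum of reciprocals = 1/24 + 1/36 + 1/22 = 0.114899
HM = 3/0.114899 = 26.1099

HM = 26.1099


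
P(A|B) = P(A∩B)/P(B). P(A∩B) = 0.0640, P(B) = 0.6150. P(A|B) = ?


P(A|B) = 0.0640/0.6150 = 0.1041

P(A|B) = 0.1041


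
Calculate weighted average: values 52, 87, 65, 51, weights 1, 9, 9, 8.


Numerator = 52*1 + 87*9 + 65*9 + 51*8 = 1828
Denominator = 1 + 9 + 9 + 8 = 27
WM = 1828/27 = 67.7037

WM = 67.7037


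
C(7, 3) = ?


C(7,3) = 7!/(3! × 4!)
= 5040/(6 × 24)
= 35

C(7,3) = 35


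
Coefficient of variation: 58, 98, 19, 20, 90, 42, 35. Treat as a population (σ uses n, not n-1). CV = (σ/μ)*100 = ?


Mean = 51.7143
SD = 29.5137
CV = (29.5137/51.7143)*100 = 57.0708%

CV = 57.0708%


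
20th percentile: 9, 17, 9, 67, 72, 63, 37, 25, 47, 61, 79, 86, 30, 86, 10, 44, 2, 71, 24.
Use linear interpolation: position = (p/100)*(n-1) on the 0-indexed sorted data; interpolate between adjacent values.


Sorted: 2, 9, 9, 10, 17, 24, 25, 30, 37, 44, 47, 61, 63, 67, 71, 72, 79, 86, 86
n = 19
Index = 20/100 * 18 = 3.6000
Lower = data[3] = 10, Upper = data[4] = 17
P20 = 10 + 0.6000*(7) = 14.2000

P20 = 14.2000


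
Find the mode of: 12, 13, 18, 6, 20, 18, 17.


Frequencies: 6:1, 12:1, 13:1, 17:1, 18:2, 20:1
Max frequency = 2
Mode = 18

Mode = 18


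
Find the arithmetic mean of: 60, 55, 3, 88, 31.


Sum = 60 + 55 + 3 + 88 + 31 = 237
n = 5
Mean = 237/5 = 47.4000

Mean = 47.4000


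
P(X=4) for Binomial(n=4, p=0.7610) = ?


C(4,4) = 1
p^4 = 0.335381
(1-p)^0 = 1.000000
P = 1 * 0.335381 * 1.000000 = 0.3354

P(X=4) = 0.3354


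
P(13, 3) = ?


P(13,3) = 13!/10!
= 6227020800/3628800
= 1716

P(13,3) = 1716


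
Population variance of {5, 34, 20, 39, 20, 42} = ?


Mean = 26.6667
Squared deviations: 469.4444, 53.7778, 44.4444, 152.1111, 44.4444, 235.1111
Sum = 999.3333
Variance = 999.3333/6 = 166.5556

Variance = 166.5556


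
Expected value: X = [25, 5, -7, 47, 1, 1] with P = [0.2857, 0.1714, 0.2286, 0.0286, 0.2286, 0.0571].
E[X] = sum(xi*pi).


E[X] = 25*0.2857 + 5*0.1714 - 7*0.2286 + 47*0.0286 + 1*0.2286 + 1*0.0571
= 7.1425 + 0.8570 - 1.6002 + 1.3442 + 0.2286 + 0.0571
= 8.0292

E[X] = 8.0292


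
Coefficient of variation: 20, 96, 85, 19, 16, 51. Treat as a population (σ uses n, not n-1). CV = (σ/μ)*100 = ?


Mean = 47.8333
SD = 32.4829
CV = (32.4829/47.8333)*100 = 67.9085%

CV = 67.9085%


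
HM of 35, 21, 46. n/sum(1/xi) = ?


Sum of reciprocals = 1/35 + 1/21 + 1/46 = 0.097930
HM = 3/0.097930 = 30.6342

HM = 30.6342


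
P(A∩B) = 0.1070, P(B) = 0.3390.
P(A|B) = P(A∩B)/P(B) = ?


P(A|B) = 0.1070/0.3390 = 0.3156

P(A|B) = 0.3156


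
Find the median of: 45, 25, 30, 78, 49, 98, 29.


Sorted: 25, 29, 30, 45, 49, 78, 98
n = 7 (odd)
Middle value = 45

Median = 45


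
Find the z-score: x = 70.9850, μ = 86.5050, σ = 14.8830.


z = (70.9850 - 86.5050)/14.8830
= -15.5200/14.8830
= -1.0428

z = -1.0428


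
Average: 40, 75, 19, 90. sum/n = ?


Sum = 40 + 75 + 19 + 90 = 224
n = 4
Mean = 224/4 = 56.0000

Mean = 56.0000


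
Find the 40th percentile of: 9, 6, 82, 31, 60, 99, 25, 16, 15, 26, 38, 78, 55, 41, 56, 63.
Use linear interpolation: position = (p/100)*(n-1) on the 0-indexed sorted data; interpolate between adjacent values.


Sorted: 6, 9, 15, 16, 25, 26, 31, 38, 41, 55, 56, 60, 63, 78, 82, 99
n = 16
Index = 40/100 * 15 = 6.0000
Lower = data[6] = 31, Upper = data[7] = 38
P40 = 31 + 0*(7) = 31.0000

P40 = 31.0000


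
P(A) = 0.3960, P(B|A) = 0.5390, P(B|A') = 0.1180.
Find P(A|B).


P(B) = P(B|A)*P(A) + P(B|A')*P(A')
= 0.5390*0.3960 + 0.1180*0.6040
= 0.213444 + 0.071272 = 0.284716
P(A|B) = 0.213444/0.284716 = 0.7497

P(A|B) = 0.7497


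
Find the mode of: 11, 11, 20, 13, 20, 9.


Frequencies: 9:1, 11:2, 13:1, 20:2
Max frequency = 2
Mode = 11, 20

Mode = 11, 20


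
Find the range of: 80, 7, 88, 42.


Max = 88, Min = 7
Range = 88 - 7 = 81

Range = 81


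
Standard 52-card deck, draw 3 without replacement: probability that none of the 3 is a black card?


P(no black cards) = (26/52) × (25/51) × (24/50)
= 0.1176

P = 0.1176


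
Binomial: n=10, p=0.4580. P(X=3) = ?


C(10,3) = 120
p^3 = 0.096072
(1-p)^7 = 0.013740
P = 120 * 0.096072 * 0.013740 = 0.1584

P(X=3) = 0.1584


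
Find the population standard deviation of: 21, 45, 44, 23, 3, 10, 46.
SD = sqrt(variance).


Mean = 27.4286
Variance = 269.9592
SD = sqrt(269.9592) = 16.4304

SD = 16.4304


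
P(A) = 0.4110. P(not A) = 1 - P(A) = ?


P(not A) = 1 - 0.4110 = 0.5890

P(not A) = 0.5890


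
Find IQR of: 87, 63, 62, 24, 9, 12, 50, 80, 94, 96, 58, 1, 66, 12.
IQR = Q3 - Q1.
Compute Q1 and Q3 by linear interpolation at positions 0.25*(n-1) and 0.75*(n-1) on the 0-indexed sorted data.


Sorted: 1, 9, 12, 12, 24, 50, 58, 62, 63, 66, 80, 87, 94, 96
Q1 (25th %ile) = 15.0000
Q3 (75th %ile) = 76.5000
IQR = 76.5000 - 15.0000 = 61.5000

IQR = 61.5000


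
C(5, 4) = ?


C(5,4) = 5!/(4! × 1!)
= 120/(24 × 1)
= 5

C(5,4) = 5


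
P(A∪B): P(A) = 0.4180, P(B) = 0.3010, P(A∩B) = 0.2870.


P(A∪B) = 0.4180 + 0.3010 - 0.2870
= 0.7190 - 0.2870
= 0.4320

P(A∪B) = 0.4320


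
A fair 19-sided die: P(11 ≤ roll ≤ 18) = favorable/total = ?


Favorable outcomes (11 ≤ roll ≤ 18): 8
Total outcomes = 19
P = 8/19 = 0.4211

P = 0.4211


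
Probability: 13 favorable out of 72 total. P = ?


P = 13/72 = 0.1806

P = 0.1806


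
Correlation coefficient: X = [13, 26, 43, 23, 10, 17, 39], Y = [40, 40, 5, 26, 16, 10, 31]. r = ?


Mean X = 24.4286, Mean Y = 24.0000
SD X = 11.684631, SD Y = 13.016473
Cov = -27.428571
r = -27.428571/(11.684631*13.016473) = -0.1803

r = -0.1803


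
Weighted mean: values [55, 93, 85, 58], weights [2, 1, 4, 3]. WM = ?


Numerator = 55*2 + 93*1 + 85*4 + 58*3 = 717
Denominator = 2 + 1 + 4 + 3 = 10
WM = 717/10 = 71.7000

WM = 71.7000


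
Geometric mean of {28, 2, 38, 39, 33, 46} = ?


Product = 28 × 2 × 38 × 39 × 33 × 46 = 125981856
GM = 125981856^(1/6) = 22.3899

GM = 22.3899


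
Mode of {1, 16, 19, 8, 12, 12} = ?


Frequencies: 1:1, 8:1, 12:2, 16:1, 19:1
Max frequency = 2
Mode = 12

Mode = 12


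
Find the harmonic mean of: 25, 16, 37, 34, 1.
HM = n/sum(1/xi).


Sum of reciprocals = 1/25 + 1/16 + 1/37 + 1/34 + 1/1 = 1.158939
HM = 5/1.158939 = 4.3143

HM = 4.3143


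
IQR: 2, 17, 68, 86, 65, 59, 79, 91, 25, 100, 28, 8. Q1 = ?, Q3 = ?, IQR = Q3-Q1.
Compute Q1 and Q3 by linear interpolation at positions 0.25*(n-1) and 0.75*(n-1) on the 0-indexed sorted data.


Sorted: 2, 8, 17, 25, 28, 59, 65, 68, 79, 86, 91, 100
Q1 (25th %ile) = 23.0000
Q3 (75th %ile) = 80.7500
IQR = 80.7500 - 23.0000 = 57.7500

IQR = 57.7500


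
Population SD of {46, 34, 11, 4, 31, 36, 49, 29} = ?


Mean = 30.0000
Variance = 213.5000
SD = sqrt(213.5000) = 14.6116

SD = 14.6116


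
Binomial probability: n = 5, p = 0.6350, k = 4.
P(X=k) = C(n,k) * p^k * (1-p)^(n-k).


C(5,4) = 5
p^4 = 0.162590
(1-p)^1 = 0.365000
P = 5 * 0.162590 * 0.365000 = 0.2967

P(X=4) = 0.2967


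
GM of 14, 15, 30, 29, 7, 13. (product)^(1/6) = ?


Product = 14 × 15 × 30 × 29 × 7 × 13 = 16625700
GM = 16625700^(1/6) = 15.9758

GM = 15.9758


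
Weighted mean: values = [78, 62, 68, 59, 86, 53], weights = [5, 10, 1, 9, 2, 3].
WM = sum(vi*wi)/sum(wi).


Numerator = 78*5 + 62*10 + 68*1 + 59*9 + 86*2 + 53*3 = 1940
Denominator = 5 + 10 + 1 + 9 + 2 + 3 = 30
WM = 1940/30 = 64.6667

WM = 64.6667


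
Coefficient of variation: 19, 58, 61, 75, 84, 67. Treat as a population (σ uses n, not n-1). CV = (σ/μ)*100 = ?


Mean = 60.6667
SD = 20.5480
CV = (20.5480/60.6667)*100 = 33.8704%

CV = 33.8704%


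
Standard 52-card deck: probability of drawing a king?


4 kings in 52 cards
P = 4/52 = 0.0769

P = 0.0769


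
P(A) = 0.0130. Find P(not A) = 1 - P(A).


P(not A) = 1 - 0.0130 = 0.9870

P(not A) = 0.9870


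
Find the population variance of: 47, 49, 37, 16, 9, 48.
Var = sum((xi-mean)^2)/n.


Mean = 34.3333
Squared deviations: 160.4444, 215.1111, 7.1111, 336.1111, 641.7778, 186.7778
Sum = 1547.3333
Variance = 1547.3333/6 = 257.8889

Variance = 257.8889


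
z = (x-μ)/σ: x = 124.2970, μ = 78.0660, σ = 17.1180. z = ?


z = (124.2970 - 78.0660)/17.1180
= 46.2310/17.1180
= 2.7007

z = 2.7007


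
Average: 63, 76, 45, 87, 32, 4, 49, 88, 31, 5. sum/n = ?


Sum = 63 + 76 + 45 + 87 + 32 + 4 + 49 + 88 + 31 + 5 = 480
n = 10
Mean = 480/10 = 48.0000

Mean = 48.0000


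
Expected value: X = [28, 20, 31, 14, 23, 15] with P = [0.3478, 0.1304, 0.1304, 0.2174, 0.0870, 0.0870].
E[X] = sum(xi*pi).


E[X] = 28*0.3478 + 20*0.1304 + 31*0.1304 + 14*0.2174 + 23*0.0870 + 15*0.0870
= 9.7384 + 2.6080 + 4.0424 + 3.0436 + 2.0010 + 1.3050
= 22.7384

E[X] = 22.7384


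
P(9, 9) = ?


P(9,9) = 9!/0!
= 362880/1
= 362880

P(9,9) = 362880


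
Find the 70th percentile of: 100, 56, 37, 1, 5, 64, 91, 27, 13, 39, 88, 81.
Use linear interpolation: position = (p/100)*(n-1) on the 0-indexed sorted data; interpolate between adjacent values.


Sorted: 1, 5, 13, 27, 37, 39, 56, 64, 81, 88, 91, 100
n = 12
Index = 70/100 * 11 = 7.7000
Lower = data[7] = 64, Upper = data[8] = 81
P70 = 64 + 0.7000*(17) = 75.9000

P70 = 75.9000


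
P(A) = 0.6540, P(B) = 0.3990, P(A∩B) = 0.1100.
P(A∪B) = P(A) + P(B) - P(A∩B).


P(A∪B) = 0.6540 + 0.3990 - 0.1100
= 1.0530 - 0.1100
= 0.9430

P(A∪B) = 0.9430


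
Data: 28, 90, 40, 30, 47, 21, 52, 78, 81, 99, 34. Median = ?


Sorted: 21, 28, 30, 34, 40, 47, 52, 78, 81, 90, 99
n = 11 (odd)
Middle value = 47

Median = 47


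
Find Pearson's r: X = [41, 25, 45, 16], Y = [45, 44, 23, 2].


Mean X = 31.7500, Mean Y = 28.5000
SD X = 11.776566, SD Y = 17.642279
Cov = 98.125000
r = 98.125000/(11.776566*17.642279) = 0.4723

r = 0.4723


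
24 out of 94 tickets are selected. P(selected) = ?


P = 24/94 = 0.2553

P = 0.2553


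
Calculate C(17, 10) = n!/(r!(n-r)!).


C(17,10) = 17!/(10! × 7!)
= 355687428096000/(3628800 × 5040)
= 19448

C(17,10) = 19448


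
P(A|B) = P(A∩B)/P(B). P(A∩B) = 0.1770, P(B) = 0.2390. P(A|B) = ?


P(A|B) = 0.1770/0.2390 = 0.7406

P(A|B) = 0.7406


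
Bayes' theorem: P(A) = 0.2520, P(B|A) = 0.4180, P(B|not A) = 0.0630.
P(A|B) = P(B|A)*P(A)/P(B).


P(B) = P(B|A)*P(A) + P(B|A')*P(A')
= 0.4180*0.2520 + 0.0630*0.7480
= 0.105336 + 0.047124 = 0.152460
P(A|B) = 0.105336/0.152460 = 0.6909

P(A|B) = 0.6909


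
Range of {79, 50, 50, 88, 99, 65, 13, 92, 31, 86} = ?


Max = 99, Min = 13
Range = 99 - 13 = 86

Range = 86


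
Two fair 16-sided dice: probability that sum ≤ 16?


Total outcomes = 16×16 = 256
Favorable (sum ≤ 16): 120
P = 120/256 = 0.4688

P = 0.4688


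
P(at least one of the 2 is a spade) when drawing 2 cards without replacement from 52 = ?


P(at least one) = 1 - P(none)
P(none) = (39/52) × (38/51) = 0.558824
P(at least one) = 1 - 0.558824 = 0.4412

P = 0.4412


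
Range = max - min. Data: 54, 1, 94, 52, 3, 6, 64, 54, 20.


Max = 94, Min = 1
Range = 94 - 1 = 93

Range = 93


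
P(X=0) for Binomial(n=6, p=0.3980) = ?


C(6,0) = 1
p^0 = 1.000000
(1-p)^6 = 0.047597
P = 1 * 1.000000 * 0.047597 = 0.0476

P(X=0) = 0.0476


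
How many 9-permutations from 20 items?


P(20,9) = 20!/11!
= 2432902008176640000/39916800
= 60949324800

P(20,9) = 60949324800


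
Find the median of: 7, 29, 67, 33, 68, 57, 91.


Sorted: 7, 29, 33, 57, 67, 68, 91
n = 7 (odd)
Middle value = 57

Median = 57


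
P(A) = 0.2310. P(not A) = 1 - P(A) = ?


P(not A) = 1 - 0.2310 = 0.7690

P(not A) = 0.7690


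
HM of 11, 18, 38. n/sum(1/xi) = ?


Sum of reciprocals = 1/11 + 1/18 + 1/38 = 0.172780
HM = 3/0.172780 = 17.3631

HM = 17.3631


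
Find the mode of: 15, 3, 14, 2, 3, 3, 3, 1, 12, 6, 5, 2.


Frequencies: 1:1, 2:2, 3:4, 5:1, 6:1, 12:1, 14:1, 15:1
Max frequency = 4
Mode = 3

Mode = 3


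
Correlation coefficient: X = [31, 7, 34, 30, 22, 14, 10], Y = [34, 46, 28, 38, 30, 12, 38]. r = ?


Mean X = 21.1429, Mean Y = 32.2857
SD X = 10.119692, SD Y = 9.938587
Cov = -14.612245
r = -14.612245/(10.119692*9.938587) = -0.1453

r = -0.1453


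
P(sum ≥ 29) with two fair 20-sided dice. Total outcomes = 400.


Total outcomes = 20×20 = 400
Favorable (sum ≥ 29): 78
P = 78/400 = 0.1950

P = 0.1950


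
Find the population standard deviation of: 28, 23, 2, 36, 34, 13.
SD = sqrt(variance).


Mean = 22.6667
Variance = 142.5556
SD = sqrt(142.5556) = 11.9397

SD = 11.9397


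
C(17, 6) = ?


C(17,6) = 17!/(6! × 11!)
= 355687428096000/(720 × 39916800)
= 12376

C(17,6) = 12376


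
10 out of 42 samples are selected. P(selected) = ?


P = 10/42 = 0.2381

P = 0.2381


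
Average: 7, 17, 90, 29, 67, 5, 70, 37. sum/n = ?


Sum = 7 + 17 + 90 + 29 + 67 + 5 + 70 + 37 = 322
n = 8
Mean = 322/8 = 40.2500

Mean = 40.2500


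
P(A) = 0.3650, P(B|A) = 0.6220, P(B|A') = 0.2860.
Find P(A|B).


P(B) = P(B|A)*P(A) + P(B|A')*P(A')
= 0.6220*0.3650 + 0.2860*0.6350
= 0.227030 + 0.181610 = 0.408640
P(A|B) = 0.227030/0.408640 = 0.5556

P(A|B) = 0.5556


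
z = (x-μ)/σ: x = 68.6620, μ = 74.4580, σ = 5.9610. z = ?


z = (68.6620 - 74.4580)/5.9610
= -5.7960/5.9610
= -0.9723

z = -0.9723


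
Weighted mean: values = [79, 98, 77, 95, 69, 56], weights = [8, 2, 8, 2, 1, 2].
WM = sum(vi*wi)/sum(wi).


Numerator = 79*8 + 98*2 + 77*8 + 95*2 + 69*1 + 56*2 = 1815
Denominator = 8 + 2 + 8 + 2 + 1 + 2 = 23
WM = 1815/23 = 78.9130

WM = 78.9130


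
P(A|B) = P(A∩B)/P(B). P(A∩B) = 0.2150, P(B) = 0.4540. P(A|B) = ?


P(A|B) = 0.2150/0.4540 = 0.4736

P(A|B) = 0.4736


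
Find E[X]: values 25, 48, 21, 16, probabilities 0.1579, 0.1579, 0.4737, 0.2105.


E[X] = 25*0.1579 + 48*0.1579 + 21*0.4737 + 16*0.2105
= 3.9475 + 7.5792 + 9.9477 + 3.3680
= 24.8424

E[X] = 24.8424


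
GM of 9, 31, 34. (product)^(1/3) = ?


Product = 9 × 31 × 34 = 9486
GM = 9486^(1/3) = 21.1687

GM = 21.1687


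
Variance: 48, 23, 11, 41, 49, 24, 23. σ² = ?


Mean = 31.2857
Squared deviations: 279.3673, 68.6531, 411.5102, 94.3673, 313.7959, 53.0816, 68.6531
Sum = 1289.4286
Variance = 1289.4286/7 = 184.2041

Variance = 184.2041


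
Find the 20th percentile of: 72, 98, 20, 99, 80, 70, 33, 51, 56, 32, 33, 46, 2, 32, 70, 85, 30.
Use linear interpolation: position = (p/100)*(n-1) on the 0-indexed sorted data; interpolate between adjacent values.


Sorted: 2, 20, 30, 32, 32, 33, 33, 46, 51, 56, 70, 70, 72, 80, 85, 98, 99
n = 17
Index = 20/100 * 16 = 3.2000
Lower = data[3] = 32, Upper = data[4] = 32
P20 = 32 + 0.2000*(0) = 32.0000

P20 = 32.0000


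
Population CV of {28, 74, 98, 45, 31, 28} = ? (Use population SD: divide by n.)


Mean = 50.6667
SD = 26.5560
CV = (26.5560/50.6667)*100 = 52.4132%

CV = 52.4132%


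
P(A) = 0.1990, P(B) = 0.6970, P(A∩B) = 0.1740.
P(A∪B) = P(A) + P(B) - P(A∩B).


P(A∪B) = 0.1990 + 0.6970 - 0.1740
= 0.8960 - 0.1740
= 0.7220

P(A∪B) = 0.7220


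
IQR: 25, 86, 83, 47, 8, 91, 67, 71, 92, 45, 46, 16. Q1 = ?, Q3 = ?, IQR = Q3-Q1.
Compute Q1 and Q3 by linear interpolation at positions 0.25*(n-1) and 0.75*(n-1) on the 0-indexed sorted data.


Sorted: 8, 16, 25, 45, 46, 47, 67, 71, 83, 86, 91, 92
Q1 (25th %ile) = 40.0000
Q3 (75th %ile) = 83.7500
IQR = 83.7500 - 40.0000 = 43.7500

IQR = 43.7500


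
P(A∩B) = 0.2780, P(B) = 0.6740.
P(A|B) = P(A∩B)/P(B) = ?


P(A|B) = 0.2780/0.6740 = 0.4125

P(A|B) = 0.4125


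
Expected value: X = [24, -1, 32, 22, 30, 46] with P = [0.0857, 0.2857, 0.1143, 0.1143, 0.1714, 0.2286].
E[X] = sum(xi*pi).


E[X] = 24*0.0857 - 1*0.2857 + 32*0.1143 + 22*0.1143 + 30*0.1714 + 46*0.2286
= 2.0568 - 0.2857 + 3.6576 + 2.5146 + 5.1420 + 10.5156
= 23.6009

E[X] = 23.6009


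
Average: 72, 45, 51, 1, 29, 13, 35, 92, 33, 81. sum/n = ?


Sum = 72 + 45 + 51 + 1 + 29 + 13 + 35 + 92 + 33 + 81 = 452
n = 10
Mean = 452/10 = 45.2000

Mean = 45.2000


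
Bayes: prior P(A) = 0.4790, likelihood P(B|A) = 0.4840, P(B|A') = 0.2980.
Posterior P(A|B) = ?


P(B) = P(B|A)*P(A) + P(B|A')*P(A')
= 0.4840*0.4790 + 0.2980*0.5210
= 0.231836 + 0.155258 = 0.387094
P(A|B) = 0.231836/0.387094 = 0.5989

P(A|B) = 0.5989


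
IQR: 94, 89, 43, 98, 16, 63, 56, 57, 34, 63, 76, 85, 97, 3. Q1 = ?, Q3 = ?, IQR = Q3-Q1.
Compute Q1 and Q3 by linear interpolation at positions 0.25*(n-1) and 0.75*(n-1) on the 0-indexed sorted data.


Sorted: 3, 16, 34, 43, 56, 57, 63, 63, 76, 85, 89, 94, 97, 98
Q1 (25th %ile) = 46.2500
Q3 (75th %ile) = 88.0000
IQR = 88.0000 - 46.2500 = 41.7500

IQR = 41.7500


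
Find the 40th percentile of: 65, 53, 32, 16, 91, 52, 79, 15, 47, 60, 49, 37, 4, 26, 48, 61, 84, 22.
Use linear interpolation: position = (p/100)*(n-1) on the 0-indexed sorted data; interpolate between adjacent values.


Sorted: 4, 15, 16, 22, 26, 32, 37, 47, 48, 49, 52, 53, 60, 61, 65, 79, 84, 91
n = 18
Index = 40/100 * 17 = 6.8000
Lower = data[6] = 37, Upper = data[7] = 47
P40 = 37 + 0.8000*(10) = 45.0000

P40 = 45.0000


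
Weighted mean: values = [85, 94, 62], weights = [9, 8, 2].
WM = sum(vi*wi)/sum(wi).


Numerator = 85*9 + 94*8 + 62*2 = 1641
Denominator = 9 + 8 + 2 = 19
WM = 1641/19 = 86.3684

WM = 86.3684


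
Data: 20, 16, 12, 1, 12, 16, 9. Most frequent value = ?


Frequencies: 1:1, 9:1, 12:2, 16:2, 20:1
Max frequency = 2
Mode = 12, 16

Mode = 12, 16


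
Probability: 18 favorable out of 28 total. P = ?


P = 18/28 = 0.6429

P = 0.6429


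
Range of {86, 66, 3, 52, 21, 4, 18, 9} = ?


Max = 86, Min = 3
Range = 86 - 3 = 83

Range = 83


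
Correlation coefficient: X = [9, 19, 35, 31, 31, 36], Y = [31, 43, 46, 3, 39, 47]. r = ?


Mean X = 26.8333, Mean Y = 34.8333
SD X = 9.702520, SD Y = 15.192286
Cov = 15.305556
r = 15.305556/(9.702520*15.192286) = 0.1038

r = 0.1038


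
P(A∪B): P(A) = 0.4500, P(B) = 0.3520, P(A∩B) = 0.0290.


P(A∪B) = 0.4500 + 0.3520 - 0.0290
= 0.8020 - 0.0290
= 0.7730

P(A∪B) = 0.7730


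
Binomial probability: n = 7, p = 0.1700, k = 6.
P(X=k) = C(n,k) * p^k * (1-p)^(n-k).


C(7,6) = 7
p^6 = 2.413757e-05
(1-p)^1 = 0.830000
P = 7 * 2.413757e-05 * 0.830000 = 0.0001

P(X=6) = 0.0001


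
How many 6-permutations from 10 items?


P(10,6) = 10!/4!
= 3628800/24
= 151200

P(10,6) = 151200


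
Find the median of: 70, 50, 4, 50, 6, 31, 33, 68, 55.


Sorted: 4, 6, 31, 33, 50, 50, 55, 68, 70
n = 9 (odd)
Middle value = 50

Median = 50


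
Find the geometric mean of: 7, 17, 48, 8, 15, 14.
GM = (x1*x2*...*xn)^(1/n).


Product = 7 × 17 × 48 × 8 × 15 × 14 = 9596160
GM = 9596160^(1/6) = 14.5775

GM = 14.5775


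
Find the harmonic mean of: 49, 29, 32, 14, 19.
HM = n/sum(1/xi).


Sum of reciprocals = 1/49 + 1/29 + 1/32 + 1/14 + 1/19 = 0.210201
HM = 5/0.210201 = 23.7867

HM = 23.7867


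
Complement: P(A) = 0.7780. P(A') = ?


P(not A) = 1 - 0.7780 = 0.2220

P(not A) = 0.2220


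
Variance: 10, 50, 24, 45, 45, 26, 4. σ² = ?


Mean = 29.1429
Squared deviations: 366.4490, 435.0204, 26.4490, 251.4490, 251.4490, 9.8776, 632.1633
Sum = 1972.8571
Variance = 1972.8571/7 = 281.8367

Variance = 281.8367


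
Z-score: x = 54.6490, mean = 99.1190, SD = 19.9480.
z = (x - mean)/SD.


z = (54.6490 - 99.1190)/19.9480
= -44.4700/19.9480
= -2.2293

z = -2.2293


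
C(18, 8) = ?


C(18,8) = 18!/(8! × 10!)
= 6402373705728000/(40320 × 3628800)
= 43758

C(18,8) = 43758


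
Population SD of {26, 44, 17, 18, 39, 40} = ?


Mean = 30.6667
Variance = 117.2222
SD = sqrt(117.2222) = 10.8269

SD = 10.8269


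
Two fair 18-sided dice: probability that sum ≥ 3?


Total outcomes = 18×18 = 324
Favorable (sum ≥ 3): 323
P = 323/324 = 0.9969

P = 0.9969


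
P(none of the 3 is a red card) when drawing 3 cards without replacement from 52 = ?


P(no red cards) = (26/52) × (25/51) × (24/50)
= 0.1176

P = 0.1176


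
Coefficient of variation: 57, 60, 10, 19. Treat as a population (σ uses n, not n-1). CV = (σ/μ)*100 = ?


Mean = 36.5000
SD = 22.2542
CV = (22.2542/36.5000)*100 = 60.9704%

CV = 60.9704%


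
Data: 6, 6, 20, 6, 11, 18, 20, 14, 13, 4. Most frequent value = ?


Frequencies: 4:1, 6:3, 11:1, 13:1, 14:1, 18:1, 20:2
Max frequency = 3
Mode = 6

Mode = 6


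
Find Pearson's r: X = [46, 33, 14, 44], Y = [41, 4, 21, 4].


Mean X = 34.2500, Mean Y = 17.5000
SD X = 12.695964, SD Y = 15.239751
Cov = 22.625000
r = 22.625000/(12.695964*15.239751) = 0.1169

r = 0.1169


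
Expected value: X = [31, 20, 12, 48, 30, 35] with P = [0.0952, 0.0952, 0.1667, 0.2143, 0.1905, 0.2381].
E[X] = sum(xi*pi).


E[X] = 31*0.0952 + 20*0.0952 + 12*0.1667 + 48*0.2143 + 30*0.1905 + 35*0.2381
= 2.9512 + 1.9040 + 2.0004 + 10.2864 + 5.7150 + 8.3335
= 31.1905

E[X] = 31.1905


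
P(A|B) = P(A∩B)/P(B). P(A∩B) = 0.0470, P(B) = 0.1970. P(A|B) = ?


P(A|B) = 0.0470/0.1970 = 0.2386

P(A|B) = 0.2386


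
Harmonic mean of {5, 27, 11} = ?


Sum of reciprocals = 1/5 + 1/27 + 1/11 = 0.327946
HM = 3/0.327946 = 9.1478

HM = 9.1478


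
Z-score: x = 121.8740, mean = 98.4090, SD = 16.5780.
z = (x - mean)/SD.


z = (121.8740 - 98.4090)/16.5780
= 23.4650/16.5780
= 1.4154

z = 1.4154


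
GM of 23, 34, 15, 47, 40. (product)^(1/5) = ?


Product = 23 × 34 × 15 × 47 × 40 = 22052400
GM = 22052400^(1/5) = 29.4233

GM = 29.4233


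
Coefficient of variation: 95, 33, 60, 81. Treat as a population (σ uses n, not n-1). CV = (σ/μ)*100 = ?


Mean = 67.2500
SD = 23.3707
CV = (23.3707/67.2500)*100 = 34.7519%

CV = 34.7519%


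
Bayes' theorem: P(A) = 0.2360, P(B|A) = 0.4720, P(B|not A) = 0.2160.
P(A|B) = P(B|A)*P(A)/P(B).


P(B) = P(B|A)*P(A) + P(B|A')*P(A')
= 0.4720*0.2360 + 0.2160*0.7640
= 0.111392 + 0.165024 = 0.276416
P(A|B) = 0.111392/0.276416 = 0.4030

P(A|B) = 0.4030


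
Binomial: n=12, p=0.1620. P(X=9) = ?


C(12,9) = 220
p^9 = 7.684845e-08
(1-p)^3 = 0.588480
P = 220 * 7.684845e-08 * 0.588480 = 9.9492e-06

P(X=9) = 9.9492e-06


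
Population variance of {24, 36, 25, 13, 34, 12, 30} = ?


Mean = 24.8571
Squared deviations: 0.7347, 124.1633, 0.0204, 140.5918, 83.5918, 165.3061, 26.4490
Sum = 540.8571
Variance = 540.8571/7 = 77.2653

Variance = 77.2653


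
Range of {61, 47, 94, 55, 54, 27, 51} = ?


Max = 94, Min = 27
Range = 94 - 27 = 67

Range = 67


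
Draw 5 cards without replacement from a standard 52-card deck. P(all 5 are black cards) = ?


P(all black cards) = (26/52) × (25/51) × (24/50) × (23/49) × (22/48)
= 0.0253

P = 0.0253


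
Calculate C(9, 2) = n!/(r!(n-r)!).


C(9,2) = 9!/(2! × 7!)
= 362880/(2 × 5040)
= 36

C(9,2) = 36


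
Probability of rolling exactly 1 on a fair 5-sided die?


Favorable outcomes (roll = 1): 1
Total outcomes = 5
P = 1/5 = 0.2000

P = 0.2000


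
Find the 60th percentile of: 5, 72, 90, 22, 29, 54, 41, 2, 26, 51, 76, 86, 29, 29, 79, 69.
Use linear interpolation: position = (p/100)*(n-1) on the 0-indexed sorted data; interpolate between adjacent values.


Sorted: 2, 5, 22, 26, 29, 29, 29, 41, 51, 54, 69, 72, 76, 79, 86, 90
n = 16
Index = 60/100 * 15 = 9.0000
Lower = data[9] = 54, Upper = data[10] = 69
P60 = 54 + 0*(15) = 54.0000

P60 = 54.0000


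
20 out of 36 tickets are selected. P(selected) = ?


P = 20/36 = 0.5556

P = 0.5556


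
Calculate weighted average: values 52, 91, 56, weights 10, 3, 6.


Numerator = 52*10 + 91*3 + 56*6 = 1129
Denominator = 10 + 3 + 6 = 19
WM = 1129/19 = 59.4211

WM = 59.4211


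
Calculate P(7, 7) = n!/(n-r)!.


P(7,7) = 7!/0!
= 5040/1
= 5040

P(7,7) = 5040


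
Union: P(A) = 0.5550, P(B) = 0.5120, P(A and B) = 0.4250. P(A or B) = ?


P(A∪B) = 0.5550 + 0.5120 - 0.4250
= 1.0670 - 0.4250
= 0.6420

P(A∪B) = 0.6420


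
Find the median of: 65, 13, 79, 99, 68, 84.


Sorted: 13, 65, 68, 79, 84, 99
n = 6 (even)
Middle values: 68 and 79
Median = (68+79)/2 = 73.5000

Median = 73.5000


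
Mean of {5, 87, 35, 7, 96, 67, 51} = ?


Sum = 5 + 87 + 35 + 7 + 96 + 67 + 51 = 348
n = 7
Mean = 348/7 = 49.7143

Mean = 49.7143


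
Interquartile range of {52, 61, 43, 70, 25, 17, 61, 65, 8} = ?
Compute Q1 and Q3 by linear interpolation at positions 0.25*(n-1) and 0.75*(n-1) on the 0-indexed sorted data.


Sorted: 8, 17, 25, 43, 52, 61, 61, 65, 70
Q1 (25th %ile) = 25.0000
Q3 (75th %ile) = 61.0000
IQR = 61.0000 - 25.0000 = 36.0000

IQR = 36.0000


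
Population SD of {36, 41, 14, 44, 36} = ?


Mean = 34.2000
Variance = 111.3600
SD = sqrt(111.3600) = 10.5527

SD = 10.5527


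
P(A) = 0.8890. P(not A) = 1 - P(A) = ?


P(not A) = 1 - 0.8890 = 0.1110

P(not A) = 0.1110


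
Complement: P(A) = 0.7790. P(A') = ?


P(not A) = 1 - 0.7790 = 0.2210

P(not A) = 0.2210


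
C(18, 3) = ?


C(18,3) = 18!/(3! × 15!)
= 6402373705728000/(6 × 1307674368000)
= 816

C(18,3) = 816


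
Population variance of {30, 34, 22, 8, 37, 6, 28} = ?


Mean = 23.5714
Squared deviations: 41.3265, 108.7551, 2.4694, 242.4694, 180.3265, 308.7551, 19.6122
Sum = 903.7143
Variance = 903.7143/7 = 129.1020

Variance = 129.1020


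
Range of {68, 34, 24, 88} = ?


Max = 88, Min = 24
Range = 88 - 24 = 64

Range = 64


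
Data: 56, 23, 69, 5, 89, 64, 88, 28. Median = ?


Sorted: 5, 23, 28, 56, 64, 69, 88, 89
n = 8 (even)
Middle values: 56 and 64
Median = (56+64)/2 = 60.0000

Median = 60.0000


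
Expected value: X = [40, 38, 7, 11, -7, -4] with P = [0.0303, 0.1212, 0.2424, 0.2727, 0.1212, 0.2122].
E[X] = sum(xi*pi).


E[X] = 40*0.0303 + 38*0.1212 + 7*0.2424 + 11*0.2727 - 7*0.1212 - 4*0.2122
= 1.2120 + 4.6056 + 1.6968 + 2.9997 - 0.8484 - 0.8488
= 8.8169

E[X] = 8.8169


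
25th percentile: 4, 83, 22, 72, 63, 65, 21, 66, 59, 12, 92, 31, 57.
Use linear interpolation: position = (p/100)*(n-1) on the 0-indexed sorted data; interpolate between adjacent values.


Sorted: 4, 12, 21, 22, 31, 57, 59, 63, 65, 66, 72, 83, 92
n = 13
Index = 25/100 * 12 = 3.0000
Lower = data[3] = 22, Upper = data[4] = 31
P25 = 22 + 0*(9) = 22.0000

P25 = 22.0000


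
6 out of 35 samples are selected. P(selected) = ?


P = 6/35 = 0.1714

P = 0.1714


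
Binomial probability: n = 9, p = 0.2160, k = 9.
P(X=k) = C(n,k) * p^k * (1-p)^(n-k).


C(9,9) = 1
p^9 = 1.023490e-06
(1-p)^0 = 1.000000
P = 1 * 1.023490e-06 * 1.000000 = 1.0235e-06

P(X=9) = 1.0235e-06


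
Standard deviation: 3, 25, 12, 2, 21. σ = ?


Mean = 12.6000
Variance = 85.8400
SD = sqrt(85.8400) = 9.2650

SD = 9.2650


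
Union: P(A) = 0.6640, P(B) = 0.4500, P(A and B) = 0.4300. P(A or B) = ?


P(A∪B) = 0.6640 + 0.4500 - 0.4300
= 1.1140 - 0.4300
= 0.6840

P(A∪B) = 0.6840


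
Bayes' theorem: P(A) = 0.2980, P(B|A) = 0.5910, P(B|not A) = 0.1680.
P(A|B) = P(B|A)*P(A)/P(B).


P(B) = P(B|A)*P(A) + P(B|A')*P(A')
= 0.5910*0.2980 + 0.1680*0.7020
= 0.176118 + 0.117936 = 0.294054
P(A|B) = 0.176118/0.294054 = 0.5989

P(A|B) = 0.5989


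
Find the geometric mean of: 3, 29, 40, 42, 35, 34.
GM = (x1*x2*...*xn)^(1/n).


Product = 3 × 29 × 40 × 42 × 35 × 34 = 173930400
GM = 173930400^(1/6) = 23.6263

GM = 23.6263


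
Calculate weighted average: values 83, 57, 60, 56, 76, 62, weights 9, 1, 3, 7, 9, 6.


Numerator = 83*9 + 57*1 + 60*3 + 56*7 + 76*9 + 62*6 = 2432
Denominator = 9 + 1 + 3 + 7 + 9 + 6 = 35
WM = 2432/35 = 69.4857

WM = 69.4857


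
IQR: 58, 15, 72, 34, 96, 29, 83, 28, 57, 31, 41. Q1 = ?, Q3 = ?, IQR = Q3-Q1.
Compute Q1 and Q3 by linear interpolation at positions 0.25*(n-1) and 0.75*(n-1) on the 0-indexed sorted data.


Sorted: 15, 28, 29, 31, 34, 41, 57, 58, 72, 83, 96
Q1 (25th %ile) = 30.0000
Q3 (75th %ile) = 65.0000
IQR = 65.0000 - 30.0000 = 35.0000

IQR = 35.0000


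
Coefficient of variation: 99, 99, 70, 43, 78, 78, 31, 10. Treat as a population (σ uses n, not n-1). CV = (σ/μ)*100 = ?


Mean = 63.5000
SD = 30.2531
CV = (30.2531/63.5000)*100 = 47.6427%

CV = 47.6427%


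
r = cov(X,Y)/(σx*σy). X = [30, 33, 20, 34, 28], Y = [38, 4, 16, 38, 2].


Mean X = 29.0000, Mean Y = 19.6000
SD X = 4.979960, SD Y = 15.768323
Cov = 19.600000
r = 19.600000/(4.979960*15.768323) = 0.2496

r = 0.2496


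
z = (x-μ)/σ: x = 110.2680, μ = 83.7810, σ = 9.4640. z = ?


z = (110.2680 - 83.7810)/9.4640
= 26.4870/9.4640
= 2.7987

z = 2.7987


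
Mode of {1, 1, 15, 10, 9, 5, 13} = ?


Frequencies: 1:2, 5:1, 9:1, 10:1, 13:1, 15:1
Max frequency = 2
Mode = 1

Mode = 1


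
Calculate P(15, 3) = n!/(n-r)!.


P(15,3) = 15!/12!
= 1307674368000/479001600
= 2730

P(15,3) = 2730
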